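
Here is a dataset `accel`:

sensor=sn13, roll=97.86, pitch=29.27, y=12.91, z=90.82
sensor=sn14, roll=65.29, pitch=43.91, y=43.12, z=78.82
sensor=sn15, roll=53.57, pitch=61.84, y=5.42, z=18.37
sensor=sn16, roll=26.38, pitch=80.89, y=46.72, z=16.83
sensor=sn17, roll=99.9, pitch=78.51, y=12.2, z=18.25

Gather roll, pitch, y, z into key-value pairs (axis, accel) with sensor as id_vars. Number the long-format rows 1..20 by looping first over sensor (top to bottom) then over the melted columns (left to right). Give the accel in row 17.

20 rows total (5 × 4). Row 17: index ⌊(17-1)/4⌋ = 4 into sensor → sn17; (17-1) mod 4 = 0 into the melted columns → roll.
So row 17 is (sn17, roll, 99.9); accel = 99.9.

99.9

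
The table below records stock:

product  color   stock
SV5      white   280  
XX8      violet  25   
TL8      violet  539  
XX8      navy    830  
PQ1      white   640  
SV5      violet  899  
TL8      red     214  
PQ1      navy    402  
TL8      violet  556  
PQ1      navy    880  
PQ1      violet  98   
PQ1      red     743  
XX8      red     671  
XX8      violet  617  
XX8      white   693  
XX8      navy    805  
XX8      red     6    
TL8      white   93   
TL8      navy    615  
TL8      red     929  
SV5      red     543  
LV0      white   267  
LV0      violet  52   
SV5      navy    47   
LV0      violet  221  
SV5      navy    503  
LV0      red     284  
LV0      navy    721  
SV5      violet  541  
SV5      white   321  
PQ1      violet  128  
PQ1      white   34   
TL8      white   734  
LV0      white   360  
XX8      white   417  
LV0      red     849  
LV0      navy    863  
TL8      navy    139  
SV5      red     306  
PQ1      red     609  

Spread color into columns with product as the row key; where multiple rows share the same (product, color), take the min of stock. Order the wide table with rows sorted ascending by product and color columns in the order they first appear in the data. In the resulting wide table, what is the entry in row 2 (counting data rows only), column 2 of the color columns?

98

With rows sorted ascending by product, row 2 is product=PQ1. color columns in first-appearance order: white, violet, navy, red; column 2 is violet.
Long rows with product=PQ1, color=violet: min(98, 128) = 98.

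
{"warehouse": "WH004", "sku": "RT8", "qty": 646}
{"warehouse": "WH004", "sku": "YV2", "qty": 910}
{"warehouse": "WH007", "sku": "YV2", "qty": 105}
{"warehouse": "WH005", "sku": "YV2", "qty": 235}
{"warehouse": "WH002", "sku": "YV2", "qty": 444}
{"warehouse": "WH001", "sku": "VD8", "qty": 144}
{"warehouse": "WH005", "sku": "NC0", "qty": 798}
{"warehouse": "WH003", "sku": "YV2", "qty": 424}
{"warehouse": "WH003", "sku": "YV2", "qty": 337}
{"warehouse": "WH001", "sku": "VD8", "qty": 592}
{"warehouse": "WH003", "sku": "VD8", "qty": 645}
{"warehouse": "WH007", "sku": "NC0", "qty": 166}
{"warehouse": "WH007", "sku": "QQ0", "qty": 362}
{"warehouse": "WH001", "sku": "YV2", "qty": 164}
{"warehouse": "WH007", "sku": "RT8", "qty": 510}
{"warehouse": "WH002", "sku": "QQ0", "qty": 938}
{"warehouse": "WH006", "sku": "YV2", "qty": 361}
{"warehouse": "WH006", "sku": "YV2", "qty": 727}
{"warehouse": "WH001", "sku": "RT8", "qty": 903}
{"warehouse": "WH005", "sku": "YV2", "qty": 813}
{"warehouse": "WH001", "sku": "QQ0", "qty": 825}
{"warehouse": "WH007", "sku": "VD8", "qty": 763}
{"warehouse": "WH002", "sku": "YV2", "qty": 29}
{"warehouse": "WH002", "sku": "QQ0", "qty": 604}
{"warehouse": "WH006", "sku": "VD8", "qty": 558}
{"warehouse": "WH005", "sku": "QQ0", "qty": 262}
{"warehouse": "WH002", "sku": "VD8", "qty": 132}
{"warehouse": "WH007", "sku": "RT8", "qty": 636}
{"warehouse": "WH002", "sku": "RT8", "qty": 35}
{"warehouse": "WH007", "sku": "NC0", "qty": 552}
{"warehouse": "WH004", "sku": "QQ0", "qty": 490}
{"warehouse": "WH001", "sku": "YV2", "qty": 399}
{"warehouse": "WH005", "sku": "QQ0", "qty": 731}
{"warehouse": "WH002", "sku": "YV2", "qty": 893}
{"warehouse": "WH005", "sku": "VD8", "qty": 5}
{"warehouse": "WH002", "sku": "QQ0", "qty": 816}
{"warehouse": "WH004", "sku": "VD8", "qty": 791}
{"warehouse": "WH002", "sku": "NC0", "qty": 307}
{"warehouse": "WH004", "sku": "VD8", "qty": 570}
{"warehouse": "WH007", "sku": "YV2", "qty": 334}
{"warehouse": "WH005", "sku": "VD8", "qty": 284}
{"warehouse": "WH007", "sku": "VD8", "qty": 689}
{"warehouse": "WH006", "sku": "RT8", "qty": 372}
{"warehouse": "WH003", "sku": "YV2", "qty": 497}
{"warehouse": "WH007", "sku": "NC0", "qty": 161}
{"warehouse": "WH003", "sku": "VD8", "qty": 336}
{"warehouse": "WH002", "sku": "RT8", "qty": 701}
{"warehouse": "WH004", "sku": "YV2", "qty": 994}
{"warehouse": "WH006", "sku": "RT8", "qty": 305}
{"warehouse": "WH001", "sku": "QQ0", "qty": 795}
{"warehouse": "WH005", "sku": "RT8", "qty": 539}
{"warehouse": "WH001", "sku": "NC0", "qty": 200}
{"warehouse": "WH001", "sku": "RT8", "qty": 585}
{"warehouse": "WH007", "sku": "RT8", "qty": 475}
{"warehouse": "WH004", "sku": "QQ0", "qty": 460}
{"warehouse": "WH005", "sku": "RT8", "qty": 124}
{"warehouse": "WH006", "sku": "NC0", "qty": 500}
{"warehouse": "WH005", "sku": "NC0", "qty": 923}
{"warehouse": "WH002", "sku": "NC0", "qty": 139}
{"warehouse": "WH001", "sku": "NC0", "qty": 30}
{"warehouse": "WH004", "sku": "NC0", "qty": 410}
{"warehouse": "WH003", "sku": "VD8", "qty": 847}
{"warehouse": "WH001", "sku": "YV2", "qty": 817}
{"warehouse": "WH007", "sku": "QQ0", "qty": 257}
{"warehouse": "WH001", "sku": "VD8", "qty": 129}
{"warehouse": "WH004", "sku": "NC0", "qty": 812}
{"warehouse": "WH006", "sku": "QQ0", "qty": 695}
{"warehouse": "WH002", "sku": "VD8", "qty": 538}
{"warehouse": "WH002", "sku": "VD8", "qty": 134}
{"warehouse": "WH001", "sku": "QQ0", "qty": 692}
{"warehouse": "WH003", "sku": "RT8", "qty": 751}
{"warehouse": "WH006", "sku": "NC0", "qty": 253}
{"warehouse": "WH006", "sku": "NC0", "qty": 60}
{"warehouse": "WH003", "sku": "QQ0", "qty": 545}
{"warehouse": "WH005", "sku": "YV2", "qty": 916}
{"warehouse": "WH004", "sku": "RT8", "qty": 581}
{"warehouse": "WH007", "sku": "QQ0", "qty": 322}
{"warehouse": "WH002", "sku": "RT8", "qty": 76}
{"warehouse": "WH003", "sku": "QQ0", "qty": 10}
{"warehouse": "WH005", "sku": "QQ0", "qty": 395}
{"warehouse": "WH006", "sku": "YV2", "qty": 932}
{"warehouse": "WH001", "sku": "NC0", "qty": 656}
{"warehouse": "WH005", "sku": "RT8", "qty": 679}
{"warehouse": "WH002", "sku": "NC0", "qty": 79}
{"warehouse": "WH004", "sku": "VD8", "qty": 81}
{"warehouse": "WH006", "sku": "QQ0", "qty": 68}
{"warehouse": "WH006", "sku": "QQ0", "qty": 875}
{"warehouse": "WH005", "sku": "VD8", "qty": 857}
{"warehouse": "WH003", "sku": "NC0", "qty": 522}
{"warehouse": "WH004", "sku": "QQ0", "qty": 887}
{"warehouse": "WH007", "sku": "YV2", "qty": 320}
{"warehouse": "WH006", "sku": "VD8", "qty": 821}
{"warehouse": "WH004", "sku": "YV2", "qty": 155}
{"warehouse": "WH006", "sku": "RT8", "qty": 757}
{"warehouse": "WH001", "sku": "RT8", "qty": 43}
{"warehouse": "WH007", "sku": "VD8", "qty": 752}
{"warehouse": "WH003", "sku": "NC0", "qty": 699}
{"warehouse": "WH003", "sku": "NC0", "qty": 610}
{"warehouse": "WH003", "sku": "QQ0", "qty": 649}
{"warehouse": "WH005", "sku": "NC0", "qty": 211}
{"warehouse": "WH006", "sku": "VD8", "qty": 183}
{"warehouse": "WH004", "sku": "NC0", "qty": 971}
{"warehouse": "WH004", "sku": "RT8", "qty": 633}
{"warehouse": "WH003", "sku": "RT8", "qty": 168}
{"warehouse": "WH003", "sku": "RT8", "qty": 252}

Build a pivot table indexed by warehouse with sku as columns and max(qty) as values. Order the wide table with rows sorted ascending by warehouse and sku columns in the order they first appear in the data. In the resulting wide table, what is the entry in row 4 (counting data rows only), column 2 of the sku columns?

994

With rows sorted ascending by warehouse, row 4 is warehouse=WH004. sku columns in first-appearance order: RT8, YV2, VD8, NC0, QQ0; column 2 is YV2.
Long rows with warehouse=WH004, sku=YV2: max(910, 994, 155) = 994.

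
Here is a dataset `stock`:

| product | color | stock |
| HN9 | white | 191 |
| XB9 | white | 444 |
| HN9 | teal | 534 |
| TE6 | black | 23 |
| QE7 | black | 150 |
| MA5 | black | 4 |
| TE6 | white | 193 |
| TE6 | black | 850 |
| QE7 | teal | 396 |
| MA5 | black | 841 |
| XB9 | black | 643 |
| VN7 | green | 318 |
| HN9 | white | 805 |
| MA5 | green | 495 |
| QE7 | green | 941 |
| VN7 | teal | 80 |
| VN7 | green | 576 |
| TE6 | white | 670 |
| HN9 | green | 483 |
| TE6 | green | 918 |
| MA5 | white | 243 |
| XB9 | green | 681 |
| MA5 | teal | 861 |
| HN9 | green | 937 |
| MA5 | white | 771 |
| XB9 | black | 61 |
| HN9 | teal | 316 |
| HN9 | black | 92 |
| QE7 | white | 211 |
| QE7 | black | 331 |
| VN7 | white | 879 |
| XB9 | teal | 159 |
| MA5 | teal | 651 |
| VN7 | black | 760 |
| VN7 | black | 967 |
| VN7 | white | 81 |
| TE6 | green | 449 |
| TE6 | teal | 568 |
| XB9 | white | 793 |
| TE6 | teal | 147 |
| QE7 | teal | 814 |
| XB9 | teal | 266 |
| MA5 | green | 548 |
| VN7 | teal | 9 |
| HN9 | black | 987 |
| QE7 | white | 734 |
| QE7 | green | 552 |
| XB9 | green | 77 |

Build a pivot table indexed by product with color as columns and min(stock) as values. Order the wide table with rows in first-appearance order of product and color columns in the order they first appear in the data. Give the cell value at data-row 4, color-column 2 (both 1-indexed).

With rows in first-appearance order of product, row 4 is product=QE7. color columns in first-appearance order: white, teal, black, green; column 2 is teal.
Long rows with product=QE7, color=teal: min(396, 814) = 396.

396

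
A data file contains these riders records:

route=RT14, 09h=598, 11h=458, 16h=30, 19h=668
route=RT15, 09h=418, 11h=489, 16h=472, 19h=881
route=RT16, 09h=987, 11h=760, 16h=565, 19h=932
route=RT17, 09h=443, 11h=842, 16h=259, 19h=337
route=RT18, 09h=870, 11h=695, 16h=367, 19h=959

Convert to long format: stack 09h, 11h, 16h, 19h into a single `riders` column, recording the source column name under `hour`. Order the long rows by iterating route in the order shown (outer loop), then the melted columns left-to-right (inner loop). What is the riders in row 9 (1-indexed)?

20 rows total (5 × 4). Row 9: index ⌊(9-1)/4⌋ = 2 into route → RT16; (9-1) mod 4 = 0 into the melted columns → 09h.
So row 9 is (RT16, 09h, 987); riders = 987.

987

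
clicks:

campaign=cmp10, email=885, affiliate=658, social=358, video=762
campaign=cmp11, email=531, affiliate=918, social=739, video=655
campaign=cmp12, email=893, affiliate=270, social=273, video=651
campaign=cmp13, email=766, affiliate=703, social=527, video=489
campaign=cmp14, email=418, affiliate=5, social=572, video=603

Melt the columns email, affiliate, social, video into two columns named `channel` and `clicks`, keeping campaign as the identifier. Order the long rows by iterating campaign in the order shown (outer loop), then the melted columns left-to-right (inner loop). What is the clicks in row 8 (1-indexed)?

20 rows total (5 × 4). Row 8: index ⌊(8-1)/4⌋ = 1 into campaign → cmp11; (8-1) mod 4 = 3 into the melted columns → video.
So row 8 is (cmp11, video, 655); clicks = 655.

655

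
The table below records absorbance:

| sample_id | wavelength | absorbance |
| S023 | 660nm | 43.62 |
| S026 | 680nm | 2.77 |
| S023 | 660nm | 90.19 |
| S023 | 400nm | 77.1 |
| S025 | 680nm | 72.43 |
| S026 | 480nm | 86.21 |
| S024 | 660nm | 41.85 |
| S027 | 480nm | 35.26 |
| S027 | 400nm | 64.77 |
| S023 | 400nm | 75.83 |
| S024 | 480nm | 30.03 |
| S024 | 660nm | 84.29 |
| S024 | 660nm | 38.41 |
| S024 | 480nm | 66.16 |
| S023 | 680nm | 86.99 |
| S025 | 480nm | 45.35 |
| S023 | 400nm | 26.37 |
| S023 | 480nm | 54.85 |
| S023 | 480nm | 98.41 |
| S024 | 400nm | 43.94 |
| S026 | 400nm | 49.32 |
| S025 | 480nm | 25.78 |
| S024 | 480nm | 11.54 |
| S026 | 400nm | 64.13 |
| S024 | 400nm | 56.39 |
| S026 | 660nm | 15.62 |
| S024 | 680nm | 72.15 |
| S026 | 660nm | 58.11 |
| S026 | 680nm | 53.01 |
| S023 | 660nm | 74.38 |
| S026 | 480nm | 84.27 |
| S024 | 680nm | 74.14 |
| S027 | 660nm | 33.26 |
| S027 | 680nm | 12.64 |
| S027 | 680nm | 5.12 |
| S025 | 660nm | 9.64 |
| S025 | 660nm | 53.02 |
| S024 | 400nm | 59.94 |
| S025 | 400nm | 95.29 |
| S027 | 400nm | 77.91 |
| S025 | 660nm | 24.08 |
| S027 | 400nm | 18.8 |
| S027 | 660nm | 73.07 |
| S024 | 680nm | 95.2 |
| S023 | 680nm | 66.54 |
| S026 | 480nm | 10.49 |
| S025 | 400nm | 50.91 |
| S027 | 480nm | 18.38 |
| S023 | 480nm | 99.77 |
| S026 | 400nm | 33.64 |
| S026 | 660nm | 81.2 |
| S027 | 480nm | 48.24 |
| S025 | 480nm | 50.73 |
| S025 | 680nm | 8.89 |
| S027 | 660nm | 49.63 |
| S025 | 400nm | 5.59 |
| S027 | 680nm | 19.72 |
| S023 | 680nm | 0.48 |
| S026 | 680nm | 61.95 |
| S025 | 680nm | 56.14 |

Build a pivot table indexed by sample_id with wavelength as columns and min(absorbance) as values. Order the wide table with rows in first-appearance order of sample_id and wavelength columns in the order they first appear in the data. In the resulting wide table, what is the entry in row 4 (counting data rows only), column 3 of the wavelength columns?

With rows in first-appearance order of sample_id, row 4 is sample_id=S024. wavelength columns in first-appearance order: 660nm, 680nm, 400nm, 480nm; column 3 is 400nm.
Long rows with sample_id=S024, wavelength=400nm: min(43.94, 56.39, 59.94) = 43.94.

43.94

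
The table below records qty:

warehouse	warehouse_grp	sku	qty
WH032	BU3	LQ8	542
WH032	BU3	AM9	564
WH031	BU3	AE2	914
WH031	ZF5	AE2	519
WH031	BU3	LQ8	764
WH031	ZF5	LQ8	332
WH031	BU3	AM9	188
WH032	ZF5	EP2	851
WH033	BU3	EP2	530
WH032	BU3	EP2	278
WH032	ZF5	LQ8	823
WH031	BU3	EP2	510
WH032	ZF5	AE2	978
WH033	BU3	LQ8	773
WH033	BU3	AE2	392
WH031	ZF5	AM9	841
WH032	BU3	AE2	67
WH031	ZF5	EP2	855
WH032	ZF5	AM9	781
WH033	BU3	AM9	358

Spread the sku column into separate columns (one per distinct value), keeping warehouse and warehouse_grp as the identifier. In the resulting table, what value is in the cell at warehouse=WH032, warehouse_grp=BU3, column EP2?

Wide layout: rows indexed by warehouse and warehouse_grp, columns are the 4 distinct sku values (LQ8, AM9, AE2, EP2).
Cell (warehouse=WH032, warehouse_grp=BU3, sku=EP2) draws from the long row where warehouse=WH032, warehouse_grp=BU3 and sku=EP2, which has qty=278.

278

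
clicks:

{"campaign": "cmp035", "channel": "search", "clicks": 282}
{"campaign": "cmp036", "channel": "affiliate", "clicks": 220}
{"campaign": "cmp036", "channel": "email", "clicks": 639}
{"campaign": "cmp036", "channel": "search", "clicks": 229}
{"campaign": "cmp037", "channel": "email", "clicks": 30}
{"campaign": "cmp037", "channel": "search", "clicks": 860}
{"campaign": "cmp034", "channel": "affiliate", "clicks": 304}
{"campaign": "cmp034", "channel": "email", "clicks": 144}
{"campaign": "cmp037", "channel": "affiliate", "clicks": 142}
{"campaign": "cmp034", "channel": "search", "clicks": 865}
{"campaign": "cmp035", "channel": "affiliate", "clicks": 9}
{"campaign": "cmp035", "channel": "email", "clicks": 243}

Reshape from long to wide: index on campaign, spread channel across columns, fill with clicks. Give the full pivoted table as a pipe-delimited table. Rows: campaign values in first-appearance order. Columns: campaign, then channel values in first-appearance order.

| campaign | search | affiliate | email |
| cmp035 | 282 | 9 | 243 |
| cmp036 | 229 | 220 | 639 |
| cmp037 | 860 | 142 | 30 |
| cmp034 | 865 | 304 | 144 |

Columns: campaign plus the 3 distinct channel values (search, affiliate, email).
For example, row cmp035 column search takes clicks=282 from the long row (cmp035, search).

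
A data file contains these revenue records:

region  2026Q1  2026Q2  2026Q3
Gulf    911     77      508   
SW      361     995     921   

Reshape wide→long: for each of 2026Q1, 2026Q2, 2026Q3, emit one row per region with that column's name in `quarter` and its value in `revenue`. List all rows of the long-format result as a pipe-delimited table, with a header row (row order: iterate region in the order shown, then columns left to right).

| region | quarter | revenue |
| Gulf | 2026Q1 | 911 |
| Gulf | 2026Q2 | 77 |
| Gulf | 2026Q3 | 508 |
| SW | 2026Q1 | 361 |
| SW | 2026Q2 | 995 |
| SW | 2026Q3 | 921 |

Each (region, column) pair becomes one row: 2 × 3 = 6 rows.
For example, (Gulf, 2026Q1) → revenue=911.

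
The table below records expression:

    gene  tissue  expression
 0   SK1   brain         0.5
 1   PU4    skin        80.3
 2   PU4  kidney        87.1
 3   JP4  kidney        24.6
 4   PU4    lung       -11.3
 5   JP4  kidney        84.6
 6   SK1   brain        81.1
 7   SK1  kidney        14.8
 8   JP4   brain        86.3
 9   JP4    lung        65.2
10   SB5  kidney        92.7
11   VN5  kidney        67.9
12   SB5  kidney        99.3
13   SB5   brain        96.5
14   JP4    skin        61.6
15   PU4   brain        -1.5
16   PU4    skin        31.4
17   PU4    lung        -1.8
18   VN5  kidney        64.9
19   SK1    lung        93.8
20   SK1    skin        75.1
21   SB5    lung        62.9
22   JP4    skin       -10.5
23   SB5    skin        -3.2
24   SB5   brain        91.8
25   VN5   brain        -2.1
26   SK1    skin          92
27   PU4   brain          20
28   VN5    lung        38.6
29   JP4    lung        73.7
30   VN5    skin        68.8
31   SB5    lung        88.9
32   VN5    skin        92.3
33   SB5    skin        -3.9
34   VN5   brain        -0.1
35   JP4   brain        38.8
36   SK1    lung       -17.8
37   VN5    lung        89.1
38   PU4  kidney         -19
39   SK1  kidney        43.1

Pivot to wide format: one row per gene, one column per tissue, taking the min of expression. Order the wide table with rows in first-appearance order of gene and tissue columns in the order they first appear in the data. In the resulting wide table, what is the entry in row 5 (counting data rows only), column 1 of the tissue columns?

-2.1

With rows in first-appearance order of gene, row 5 is gene=VN5. tissue columns in first-appearance order: brain, skin, kidney, lung; column 1 is brain.
Long rows with gene=VN5, tissue=brain: min(-2.1, -0.1) = -2.1.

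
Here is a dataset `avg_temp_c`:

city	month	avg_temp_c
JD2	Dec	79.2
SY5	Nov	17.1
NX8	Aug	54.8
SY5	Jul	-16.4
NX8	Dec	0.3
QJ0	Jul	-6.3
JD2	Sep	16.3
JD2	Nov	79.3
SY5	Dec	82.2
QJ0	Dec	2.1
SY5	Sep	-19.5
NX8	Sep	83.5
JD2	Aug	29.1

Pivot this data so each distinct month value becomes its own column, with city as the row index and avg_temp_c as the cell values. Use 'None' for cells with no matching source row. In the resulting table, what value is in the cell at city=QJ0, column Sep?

None

No long-format row has city=QJ0 and month=Sep, so the cell is None.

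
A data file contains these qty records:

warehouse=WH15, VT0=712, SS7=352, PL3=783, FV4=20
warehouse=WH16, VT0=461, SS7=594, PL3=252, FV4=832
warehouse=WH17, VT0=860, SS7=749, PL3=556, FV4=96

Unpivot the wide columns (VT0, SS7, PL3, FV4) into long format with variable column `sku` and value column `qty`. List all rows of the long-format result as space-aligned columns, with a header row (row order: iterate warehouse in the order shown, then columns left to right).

warehouse  sku  qty
WH15       VT0  712
WH15       SS7  352
WH15       PL3  783
WH15       FV4  20 
WH16       VT0  461
WH16       SS7  594
WH16       PL3  252
WH16       FV4  832
WH17       VT0  860
WH17       SS7  749
WH17       PL3  556
WH17       FV4  96 

Each (warehouse, column) pair becomes one row: 3 × 4 = 12 rows.
For example, (WH15, VT0) → qty=712.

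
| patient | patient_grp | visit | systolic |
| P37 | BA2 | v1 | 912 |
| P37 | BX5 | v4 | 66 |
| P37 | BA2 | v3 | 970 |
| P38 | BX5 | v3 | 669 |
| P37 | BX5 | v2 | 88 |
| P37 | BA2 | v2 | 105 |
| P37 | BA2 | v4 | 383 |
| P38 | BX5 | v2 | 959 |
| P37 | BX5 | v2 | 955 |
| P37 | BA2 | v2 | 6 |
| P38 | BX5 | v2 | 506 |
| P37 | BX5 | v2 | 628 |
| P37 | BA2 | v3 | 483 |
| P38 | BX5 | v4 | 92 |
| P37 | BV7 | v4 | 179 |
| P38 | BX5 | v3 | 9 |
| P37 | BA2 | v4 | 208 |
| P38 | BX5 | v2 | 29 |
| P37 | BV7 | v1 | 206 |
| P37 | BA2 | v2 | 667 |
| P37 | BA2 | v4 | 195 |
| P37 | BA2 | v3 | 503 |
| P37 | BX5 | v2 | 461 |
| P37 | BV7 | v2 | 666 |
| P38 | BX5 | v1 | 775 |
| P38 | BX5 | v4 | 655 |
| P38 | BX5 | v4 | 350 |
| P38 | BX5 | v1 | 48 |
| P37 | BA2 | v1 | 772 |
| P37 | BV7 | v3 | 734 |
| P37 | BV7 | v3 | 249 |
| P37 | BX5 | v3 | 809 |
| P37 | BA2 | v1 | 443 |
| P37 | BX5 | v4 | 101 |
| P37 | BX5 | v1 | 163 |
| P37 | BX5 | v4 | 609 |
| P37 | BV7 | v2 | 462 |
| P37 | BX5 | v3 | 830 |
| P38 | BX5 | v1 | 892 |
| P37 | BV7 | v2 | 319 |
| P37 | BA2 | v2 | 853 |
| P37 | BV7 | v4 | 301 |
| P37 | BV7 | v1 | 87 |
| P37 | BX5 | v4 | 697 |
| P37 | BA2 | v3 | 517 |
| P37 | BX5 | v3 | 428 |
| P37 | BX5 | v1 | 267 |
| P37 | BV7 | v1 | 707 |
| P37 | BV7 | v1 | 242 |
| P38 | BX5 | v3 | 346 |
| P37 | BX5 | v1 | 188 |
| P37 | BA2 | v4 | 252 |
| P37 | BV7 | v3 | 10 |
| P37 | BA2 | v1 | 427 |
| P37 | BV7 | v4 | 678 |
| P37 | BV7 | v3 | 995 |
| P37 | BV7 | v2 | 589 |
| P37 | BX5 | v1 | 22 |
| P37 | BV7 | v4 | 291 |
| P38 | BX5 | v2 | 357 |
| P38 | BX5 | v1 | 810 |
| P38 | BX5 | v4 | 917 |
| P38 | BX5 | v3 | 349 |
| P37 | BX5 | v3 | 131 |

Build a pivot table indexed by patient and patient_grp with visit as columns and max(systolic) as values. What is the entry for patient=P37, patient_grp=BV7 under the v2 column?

666

Rows with patient=P37, patient_grp=BV7 and visit=v2: systolic values are 666, 462, 319, 589.
max(666, 462, 319, 589) = 666.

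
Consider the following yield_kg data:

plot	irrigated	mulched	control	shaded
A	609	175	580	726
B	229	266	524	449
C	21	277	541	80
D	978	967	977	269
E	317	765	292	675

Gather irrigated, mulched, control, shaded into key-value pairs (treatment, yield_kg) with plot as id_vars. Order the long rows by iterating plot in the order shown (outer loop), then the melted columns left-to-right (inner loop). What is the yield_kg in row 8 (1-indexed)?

20 rows total (5 × 4). Row 8: index ⌊(8-1)/4⌋ = 1 into plot → B; (8-1) mod 4 = 3 into the melted columns → shaded.
So row 8 is (B, shaded, 449); yield_kg = 449.

449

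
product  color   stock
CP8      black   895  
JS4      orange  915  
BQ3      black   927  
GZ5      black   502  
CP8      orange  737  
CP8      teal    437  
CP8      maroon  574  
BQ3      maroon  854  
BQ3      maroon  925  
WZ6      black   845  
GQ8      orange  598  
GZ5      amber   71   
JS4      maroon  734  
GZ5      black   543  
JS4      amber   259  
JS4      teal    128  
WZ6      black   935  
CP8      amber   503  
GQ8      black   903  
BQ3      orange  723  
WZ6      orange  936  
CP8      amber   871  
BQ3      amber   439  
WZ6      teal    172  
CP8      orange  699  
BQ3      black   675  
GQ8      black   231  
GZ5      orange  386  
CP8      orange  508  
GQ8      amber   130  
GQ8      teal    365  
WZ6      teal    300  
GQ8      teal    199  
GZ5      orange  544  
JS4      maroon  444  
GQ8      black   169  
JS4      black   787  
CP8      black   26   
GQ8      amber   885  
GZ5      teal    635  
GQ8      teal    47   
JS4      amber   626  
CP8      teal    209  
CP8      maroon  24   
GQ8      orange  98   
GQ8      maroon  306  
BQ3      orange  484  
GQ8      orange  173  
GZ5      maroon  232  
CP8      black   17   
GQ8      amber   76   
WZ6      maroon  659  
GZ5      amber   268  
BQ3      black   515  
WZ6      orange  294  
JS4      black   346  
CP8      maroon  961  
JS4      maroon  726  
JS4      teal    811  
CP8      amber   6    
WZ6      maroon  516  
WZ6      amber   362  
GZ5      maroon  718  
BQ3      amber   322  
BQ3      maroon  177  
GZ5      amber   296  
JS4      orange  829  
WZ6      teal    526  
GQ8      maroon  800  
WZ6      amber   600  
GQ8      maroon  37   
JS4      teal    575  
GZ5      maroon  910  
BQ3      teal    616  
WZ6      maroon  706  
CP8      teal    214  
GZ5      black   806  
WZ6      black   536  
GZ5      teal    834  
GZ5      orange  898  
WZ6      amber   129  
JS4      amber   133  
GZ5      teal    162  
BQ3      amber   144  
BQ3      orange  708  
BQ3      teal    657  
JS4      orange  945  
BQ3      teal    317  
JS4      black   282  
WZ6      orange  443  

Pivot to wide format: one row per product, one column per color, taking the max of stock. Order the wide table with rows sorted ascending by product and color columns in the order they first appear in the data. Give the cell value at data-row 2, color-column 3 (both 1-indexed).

With rows sorted ascending by product, row 2 is product=CP8. color columns in first-appearance order: black, orange, teal, maroon, amber; column 3 is teal.
Long rows with product=CP8, color=teal: max(437, 209, 214) = 437.

437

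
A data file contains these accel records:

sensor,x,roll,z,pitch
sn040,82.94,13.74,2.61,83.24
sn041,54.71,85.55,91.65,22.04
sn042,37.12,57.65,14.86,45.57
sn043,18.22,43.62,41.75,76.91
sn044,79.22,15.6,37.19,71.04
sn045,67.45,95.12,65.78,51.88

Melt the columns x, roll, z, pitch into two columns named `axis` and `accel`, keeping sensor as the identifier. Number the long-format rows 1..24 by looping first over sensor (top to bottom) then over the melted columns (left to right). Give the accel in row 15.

41.75

24 rows total (6 × 4). Row 15: index ⌊(15-1)/4⌋ = 3 into sensor → sn043; (15-1) mod 4 = 2 into the melted columns → z.
So row 15 is (sn043, z, 41.75); accel = 41.75.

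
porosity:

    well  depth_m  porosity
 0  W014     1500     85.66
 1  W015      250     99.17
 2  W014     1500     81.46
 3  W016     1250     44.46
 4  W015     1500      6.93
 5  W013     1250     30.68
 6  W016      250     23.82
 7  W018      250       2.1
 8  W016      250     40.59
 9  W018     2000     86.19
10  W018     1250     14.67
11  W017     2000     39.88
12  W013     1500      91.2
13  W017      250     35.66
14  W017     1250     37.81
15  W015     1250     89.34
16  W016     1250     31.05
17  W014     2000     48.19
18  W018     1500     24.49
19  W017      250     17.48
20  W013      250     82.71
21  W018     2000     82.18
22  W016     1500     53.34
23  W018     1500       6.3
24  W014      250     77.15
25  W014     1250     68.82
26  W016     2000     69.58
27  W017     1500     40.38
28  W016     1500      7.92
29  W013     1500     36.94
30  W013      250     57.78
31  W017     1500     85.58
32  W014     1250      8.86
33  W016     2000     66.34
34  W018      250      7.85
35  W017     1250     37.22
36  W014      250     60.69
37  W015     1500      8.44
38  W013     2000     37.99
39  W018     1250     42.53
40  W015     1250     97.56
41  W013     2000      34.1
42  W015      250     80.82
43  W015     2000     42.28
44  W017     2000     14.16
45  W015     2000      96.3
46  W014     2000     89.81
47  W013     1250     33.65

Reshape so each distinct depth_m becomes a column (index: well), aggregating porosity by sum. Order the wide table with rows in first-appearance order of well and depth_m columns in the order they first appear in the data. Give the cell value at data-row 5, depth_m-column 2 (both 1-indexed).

9.95

With rows in first-appearance order of well, row 5 is well=W018. depth_m columns in first-appearance order: 1500, 250, 1250, 2000; column 2 is 250.
Long rows with well=W018, depth_m=250: 2.1 + 7.85 = 9.95.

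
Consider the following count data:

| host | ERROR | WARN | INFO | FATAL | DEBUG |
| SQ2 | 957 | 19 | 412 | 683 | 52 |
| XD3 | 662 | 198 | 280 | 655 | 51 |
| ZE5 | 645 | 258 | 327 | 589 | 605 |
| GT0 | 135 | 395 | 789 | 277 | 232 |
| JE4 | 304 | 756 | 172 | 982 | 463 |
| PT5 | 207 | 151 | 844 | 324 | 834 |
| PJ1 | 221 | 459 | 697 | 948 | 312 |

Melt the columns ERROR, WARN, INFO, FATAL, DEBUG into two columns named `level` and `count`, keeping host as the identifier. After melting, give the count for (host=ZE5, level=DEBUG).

605

Unpivoting turns each (host, wide-column) pair into one long row.
The wide cell at row ZE5, column DEBUG holds 605, so the long row (ZE5, DEBUG) has count=605.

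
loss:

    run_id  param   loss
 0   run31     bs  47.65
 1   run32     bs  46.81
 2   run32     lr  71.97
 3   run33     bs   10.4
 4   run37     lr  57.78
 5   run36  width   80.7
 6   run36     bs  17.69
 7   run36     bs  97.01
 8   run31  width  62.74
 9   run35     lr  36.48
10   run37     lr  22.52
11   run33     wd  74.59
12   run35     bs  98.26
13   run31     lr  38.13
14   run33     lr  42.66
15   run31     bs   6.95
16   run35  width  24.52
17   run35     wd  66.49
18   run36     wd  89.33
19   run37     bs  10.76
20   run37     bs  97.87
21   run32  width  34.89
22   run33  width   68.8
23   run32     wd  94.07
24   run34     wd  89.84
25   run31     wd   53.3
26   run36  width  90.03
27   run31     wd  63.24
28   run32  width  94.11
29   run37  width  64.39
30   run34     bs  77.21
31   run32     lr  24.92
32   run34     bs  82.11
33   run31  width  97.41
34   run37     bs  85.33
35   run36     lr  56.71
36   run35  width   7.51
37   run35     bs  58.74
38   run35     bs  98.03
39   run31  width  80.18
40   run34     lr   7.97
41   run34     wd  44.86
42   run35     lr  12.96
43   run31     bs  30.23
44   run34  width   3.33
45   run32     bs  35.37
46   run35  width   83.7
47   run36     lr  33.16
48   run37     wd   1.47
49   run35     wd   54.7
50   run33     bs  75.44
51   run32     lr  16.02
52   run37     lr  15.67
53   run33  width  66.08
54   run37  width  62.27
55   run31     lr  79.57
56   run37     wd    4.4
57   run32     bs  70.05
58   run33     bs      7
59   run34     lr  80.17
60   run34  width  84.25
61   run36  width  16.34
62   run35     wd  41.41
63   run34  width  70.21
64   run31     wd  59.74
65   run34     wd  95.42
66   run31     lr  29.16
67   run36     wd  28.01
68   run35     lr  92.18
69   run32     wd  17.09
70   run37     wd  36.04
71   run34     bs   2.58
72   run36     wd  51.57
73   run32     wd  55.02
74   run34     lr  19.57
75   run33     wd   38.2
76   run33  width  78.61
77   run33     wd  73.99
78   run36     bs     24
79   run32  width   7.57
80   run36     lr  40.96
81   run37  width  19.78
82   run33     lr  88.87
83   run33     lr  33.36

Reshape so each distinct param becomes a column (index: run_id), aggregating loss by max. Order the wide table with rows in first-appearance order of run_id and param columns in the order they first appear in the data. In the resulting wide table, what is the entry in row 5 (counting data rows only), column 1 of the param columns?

With rows in first-appearance order of run_id, row 5 is run_id=run36. param columns in first-appearance order: bs, lr, width, wd; column 1 is bs.
Long rows with run_id=run36, param=bs: max(17.69, 97.01, 24) = 97.01.

97.01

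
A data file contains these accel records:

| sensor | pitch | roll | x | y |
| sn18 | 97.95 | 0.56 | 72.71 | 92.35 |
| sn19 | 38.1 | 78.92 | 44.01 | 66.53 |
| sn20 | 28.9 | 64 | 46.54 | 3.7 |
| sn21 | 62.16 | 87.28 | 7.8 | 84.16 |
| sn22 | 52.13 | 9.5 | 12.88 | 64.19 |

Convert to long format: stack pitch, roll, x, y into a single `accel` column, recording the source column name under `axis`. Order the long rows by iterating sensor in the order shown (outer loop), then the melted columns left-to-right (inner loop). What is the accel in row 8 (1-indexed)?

66.53

20 rows total (5 × 4). Row 8: index ⌊(8-1)/4⌋ = 1 into sensor → sn19; (8-1) mod 4 = 3 into the melted columns → y.
So row 8 is (sn19, y, 66.53); accel = 66.53.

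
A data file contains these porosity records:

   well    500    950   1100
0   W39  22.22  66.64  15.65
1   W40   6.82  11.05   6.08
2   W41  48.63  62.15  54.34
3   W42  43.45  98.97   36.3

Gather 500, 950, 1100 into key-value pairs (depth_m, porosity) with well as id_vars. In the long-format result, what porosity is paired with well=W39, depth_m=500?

22.22

Unpivoting turns each (well, wide-column) pair into one long row.
The wide cell at row W39, column 500 holds 22.22, so the long row (W39, 500) has porosity=22.22.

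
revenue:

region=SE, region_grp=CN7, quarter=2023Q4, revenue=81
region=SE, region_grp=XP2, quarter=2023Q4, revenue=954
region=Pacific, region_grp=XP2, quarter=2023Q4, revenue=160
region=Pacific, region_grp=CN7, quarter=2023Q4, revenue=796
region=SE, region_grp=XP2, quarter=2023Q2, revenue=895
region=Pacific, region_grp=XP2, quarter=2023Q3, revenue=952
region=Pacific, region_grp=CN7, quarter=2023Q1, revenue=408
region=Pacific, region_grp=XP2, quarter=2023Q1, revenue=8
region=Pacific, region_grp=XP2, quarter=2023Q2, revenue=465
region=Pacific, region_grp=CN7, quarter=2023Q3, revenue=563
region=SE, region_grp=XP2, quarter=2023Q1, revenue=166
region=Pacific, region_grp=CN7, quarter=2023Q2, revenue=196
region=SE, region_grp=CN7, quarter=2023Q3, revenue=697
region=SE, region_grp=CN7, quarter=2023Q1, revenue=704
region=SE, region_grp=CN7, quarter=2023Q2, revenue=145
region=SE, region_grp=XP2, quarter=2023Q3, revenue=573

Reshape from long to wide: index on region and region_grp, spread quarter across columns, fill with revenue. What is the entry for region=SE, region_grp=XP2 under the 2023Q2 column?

Wide layout: rows indexed by region and region_grp, columns are the 4 distinct quarter values (2023Q4, 2023Q2, 2023Q3, 2023Q1).
Cell (region=SE, region_grp=XP2, quarter=2023Q2) draws from the long row where region=SE, region_grp=XP2 and quarter=2023Q2, which has revenue=895.

895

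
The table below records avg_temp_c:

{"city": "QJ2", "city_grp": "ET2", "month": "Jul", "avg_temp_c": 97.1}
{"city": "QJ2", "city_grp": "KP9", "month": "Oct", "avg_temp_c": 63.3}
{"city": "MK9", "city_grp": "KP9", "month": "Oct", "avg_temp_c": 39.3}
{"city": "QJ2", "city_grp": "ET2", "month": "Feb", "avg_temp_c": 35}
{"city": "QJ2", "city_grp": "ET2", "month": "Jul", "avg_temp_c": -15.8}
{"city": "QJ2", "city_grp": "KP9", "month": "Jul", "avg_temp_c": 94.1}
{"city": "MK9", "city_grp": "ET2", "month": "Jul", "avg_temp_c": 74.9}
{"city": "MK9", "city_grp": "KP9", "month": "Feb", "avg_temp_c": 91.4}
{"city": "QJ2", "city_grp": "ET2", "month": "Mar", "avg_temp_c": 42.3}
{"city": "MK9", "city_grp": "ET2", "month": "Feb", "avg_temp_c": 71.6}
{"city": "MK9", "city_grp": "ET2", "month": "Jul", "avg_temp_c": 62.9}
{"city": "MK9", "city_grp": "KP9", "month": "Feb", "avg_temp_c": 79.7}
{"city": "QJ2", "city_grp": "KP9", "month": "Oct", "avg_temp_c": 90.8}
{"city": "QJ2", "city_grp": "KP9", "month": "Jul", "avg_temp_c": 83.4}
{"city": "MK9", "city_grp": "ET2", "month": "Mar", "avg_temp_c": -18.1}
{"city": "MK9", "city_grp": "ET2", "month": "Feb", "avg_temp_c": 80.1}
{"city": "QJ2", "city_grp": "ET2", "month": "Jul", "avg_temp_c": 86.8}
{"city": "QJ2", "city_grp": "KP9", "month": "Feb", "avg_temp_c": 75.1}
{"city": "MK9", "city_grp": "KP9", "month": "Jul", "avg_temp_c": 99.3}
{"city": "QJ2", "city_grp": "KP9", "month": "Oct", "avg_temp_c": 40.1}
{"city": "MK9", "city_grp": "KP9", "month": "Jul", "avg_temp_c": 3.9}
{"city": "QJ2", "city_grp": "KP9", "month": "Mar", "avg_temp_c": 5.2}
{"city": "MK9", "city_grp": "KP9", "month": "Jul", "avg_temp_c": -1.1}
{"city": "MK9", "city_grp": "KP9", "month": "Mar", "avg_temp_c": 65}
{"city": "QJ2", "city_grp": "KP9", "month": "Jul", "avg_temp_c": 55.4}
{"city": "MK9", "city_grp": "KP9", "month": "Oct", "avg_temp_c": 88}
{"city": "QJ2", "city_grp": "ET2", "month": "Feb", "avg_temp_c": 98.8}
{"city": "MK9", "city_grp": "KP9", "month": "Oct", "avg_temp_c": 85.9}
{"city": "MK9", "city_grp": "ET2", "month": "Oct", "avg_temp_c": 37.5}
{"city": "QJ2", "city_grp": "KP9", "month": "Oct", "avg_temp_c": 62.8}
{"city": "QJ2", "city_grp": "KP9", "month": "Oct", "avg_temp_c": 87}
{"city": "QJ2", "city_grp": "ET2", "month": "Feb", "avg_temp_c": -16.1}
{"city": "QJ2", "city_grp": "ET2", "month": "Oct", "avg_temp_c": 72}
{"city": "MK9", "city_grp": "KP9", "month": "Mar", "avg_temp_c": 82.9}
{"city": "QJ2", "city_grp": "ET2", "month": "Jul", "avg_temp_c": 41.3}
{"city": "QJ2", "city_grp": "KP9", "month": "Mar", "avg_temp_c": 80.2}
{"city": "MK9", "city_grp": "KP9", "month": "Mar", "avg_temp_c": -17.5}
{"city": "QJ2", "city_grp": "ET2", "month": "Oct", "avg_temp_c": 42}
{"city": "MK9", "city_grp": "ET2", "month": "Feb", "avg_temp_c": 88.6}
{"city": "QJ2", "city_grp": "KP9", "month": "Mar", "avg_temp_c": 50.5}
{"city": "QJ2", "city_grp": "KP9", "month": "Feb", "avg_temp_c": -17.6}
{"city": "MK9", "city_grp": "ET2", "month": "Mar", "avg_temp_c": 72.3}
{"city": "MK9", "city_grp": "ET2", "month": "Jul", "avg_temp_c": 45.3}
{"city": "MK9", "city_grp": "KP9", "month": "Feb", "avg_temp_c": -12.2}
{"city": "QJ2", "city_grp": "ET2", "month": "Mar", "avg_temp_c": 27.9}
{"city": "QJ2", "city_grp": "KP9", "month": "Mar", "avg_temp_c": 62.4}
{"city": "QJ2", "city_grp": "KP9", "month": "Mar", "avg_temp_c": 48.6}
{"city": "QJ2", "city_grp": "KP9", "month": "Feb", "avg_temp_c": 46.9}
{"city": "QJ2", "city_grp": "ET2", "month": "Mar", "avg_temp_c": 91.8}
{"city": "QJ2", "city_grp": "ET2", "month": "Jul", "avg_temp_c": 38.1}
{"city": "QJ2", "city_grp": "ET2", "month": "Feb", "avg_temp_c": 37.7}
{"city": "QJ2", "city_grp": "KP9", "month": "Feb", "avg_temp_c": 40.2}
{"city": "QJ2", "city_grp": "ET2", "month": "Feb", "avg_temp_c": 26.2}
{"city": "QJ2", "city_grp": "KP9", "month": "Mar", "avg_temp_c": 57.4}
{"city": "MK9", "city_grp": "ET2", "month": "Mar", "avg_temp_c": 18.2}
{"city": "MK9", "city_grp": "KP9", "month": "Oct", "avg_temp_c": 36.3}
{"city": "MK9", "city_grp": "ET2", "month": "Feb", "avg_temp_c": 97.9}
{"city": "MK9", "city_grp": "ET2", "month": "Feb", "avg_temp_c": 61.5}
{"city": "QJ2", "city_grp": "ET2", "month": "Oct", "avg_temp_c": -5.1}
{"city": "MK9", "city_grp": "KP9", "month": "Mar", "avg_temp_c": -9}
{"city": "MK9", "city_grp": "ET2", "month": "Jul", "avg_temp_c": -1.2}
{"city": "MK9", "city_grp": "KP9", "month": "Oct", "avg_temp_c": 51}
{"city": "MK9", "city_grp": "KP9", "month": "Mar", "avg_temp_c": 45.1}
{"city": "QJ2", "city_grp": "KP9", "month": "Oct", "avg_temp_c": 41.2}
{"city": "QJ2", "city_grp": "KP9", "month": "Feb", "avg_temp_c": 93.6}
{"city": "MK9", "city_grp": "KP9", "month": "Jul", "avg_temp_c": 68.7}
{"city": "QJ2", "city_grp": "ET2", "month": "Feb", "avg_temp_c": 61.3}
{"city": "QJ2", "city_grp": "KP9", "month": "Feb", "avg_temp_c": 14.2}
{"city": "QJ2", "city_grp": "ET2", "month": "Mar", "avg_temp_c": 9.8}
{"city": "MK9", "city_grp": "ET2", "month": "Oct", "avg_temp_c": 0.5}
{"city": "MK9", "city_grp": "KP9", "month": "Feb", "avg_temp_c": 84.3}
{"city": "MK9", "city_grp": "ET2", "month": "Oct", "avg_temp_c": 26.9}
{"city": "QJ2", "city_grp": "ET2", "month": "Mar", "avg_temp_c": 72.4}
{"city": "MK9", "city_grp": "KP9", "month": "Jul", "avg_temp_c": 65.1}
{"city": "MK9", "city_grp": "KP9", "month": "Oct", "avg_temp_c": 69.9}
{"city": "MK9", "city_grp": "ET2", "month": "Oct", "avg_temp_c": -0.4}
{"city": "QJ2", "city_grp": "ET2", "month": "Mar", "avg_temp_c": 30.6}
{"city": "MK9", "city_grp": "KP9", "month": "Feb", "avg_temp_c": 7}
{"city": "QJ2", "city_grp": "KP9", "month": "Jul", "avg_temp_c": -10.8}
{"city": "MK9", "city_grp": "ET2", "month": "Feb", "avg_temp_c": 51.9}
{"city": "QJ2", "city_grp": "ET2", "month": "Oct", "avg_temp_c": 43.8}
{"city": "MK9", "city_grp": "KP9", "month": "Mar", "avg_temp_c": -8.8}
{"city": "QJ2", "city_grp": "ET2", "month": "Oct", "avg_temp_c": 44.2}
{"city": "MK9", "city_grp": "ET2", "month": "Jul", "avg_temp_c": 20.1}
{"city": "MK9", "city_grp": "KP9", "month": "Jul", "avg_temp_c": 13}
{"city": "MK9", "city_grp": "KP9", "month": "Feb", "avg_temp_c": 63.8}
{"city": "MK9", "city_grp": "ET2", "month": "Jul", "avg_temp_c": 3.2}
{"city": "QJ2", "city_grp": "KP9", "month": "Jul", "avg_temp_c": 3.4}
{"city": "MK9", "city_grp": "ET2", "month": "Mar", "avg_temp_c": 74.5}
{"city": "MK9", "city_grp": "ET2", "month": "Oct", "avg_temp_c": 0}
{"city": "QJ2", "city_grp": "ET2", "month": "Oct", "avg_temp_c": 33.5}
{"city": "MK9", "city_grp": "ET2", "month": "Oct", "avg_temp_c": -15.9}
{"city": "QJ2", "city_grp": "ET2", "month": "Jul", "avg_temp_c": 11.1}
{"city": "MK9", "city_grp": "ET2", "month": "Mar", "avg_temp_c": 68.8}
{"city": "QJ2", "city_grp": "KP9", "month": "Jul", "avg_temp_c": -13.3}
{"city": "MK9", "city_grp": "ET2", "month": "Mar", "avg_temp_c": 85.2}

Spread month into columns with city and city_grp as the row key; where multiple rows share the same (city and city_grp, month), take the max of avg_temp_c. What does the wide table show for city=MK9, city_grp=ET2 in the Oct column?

37.5

Rows with city=MK9, city_grp=ET2 and month=Oct: avg_temp_c values are 37.5, 0.5, 26.9, -0.4, 0, -15.9.
max(37.5, 0.5, 26.9, -0.4, 0, -15.9) = 37.5.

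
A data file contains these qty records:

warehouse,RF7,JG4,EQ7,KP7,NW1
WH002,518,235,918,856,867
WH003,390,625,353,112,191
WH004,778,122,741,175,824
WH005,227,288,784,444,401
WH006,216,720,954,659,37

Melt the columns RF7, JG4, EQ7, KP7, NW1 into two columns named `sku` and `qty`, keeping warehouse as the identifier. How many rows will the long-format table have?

25

5 warehouse values × 5 melted columns = 25 rows.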